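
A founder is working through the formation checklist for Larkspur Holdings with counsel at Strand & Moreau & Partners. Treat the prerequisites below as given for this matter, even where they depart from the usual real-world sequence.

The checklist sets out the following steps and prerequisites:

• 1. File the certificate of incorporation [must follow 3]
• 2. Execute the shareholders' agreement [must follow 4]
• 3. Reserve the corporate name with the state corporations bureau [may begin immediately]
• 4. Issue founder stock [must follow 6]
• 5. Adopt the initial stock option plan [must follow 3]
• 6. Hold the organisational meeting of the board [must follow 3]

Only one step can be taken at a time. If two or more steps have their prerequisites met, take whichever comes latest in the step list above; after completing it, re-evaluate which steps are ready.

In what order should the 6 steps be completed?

Only 3 has no prerequisites, so it is first.
Now 6, 5 and 1 have their prerequisites met. 6 is listed later, so 6 next.
Ready: 5, 4 and 1. 5 is listed later → 5.
Now 4 and 1 have their prerequisites met. 4 is listed later, so 4 next.
2 now also ready, so the ready set is {2, 1}; 2 is listed later → 2.
1 needed 3, now all done → 1.

3, 6, 5, 4, 2, 1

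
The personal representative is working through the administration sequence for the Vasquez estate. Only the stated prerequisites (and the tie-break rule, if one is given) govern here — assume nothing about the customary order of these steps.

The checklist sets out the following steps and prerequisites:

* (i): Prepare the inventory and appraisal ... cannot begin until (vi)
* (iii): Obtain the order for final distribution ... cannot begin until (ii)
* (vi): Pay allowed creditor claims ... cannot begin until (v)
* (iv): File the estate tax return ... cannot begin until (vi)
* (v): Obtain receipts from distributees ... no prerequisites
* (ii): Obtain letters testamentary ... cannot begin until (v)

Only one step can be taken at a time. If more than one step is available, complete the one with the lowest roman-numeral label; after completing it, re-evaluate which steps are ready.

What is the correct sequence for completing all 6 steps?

(v), (ii), (iii), (vi), (i), (iv)

Only (v) has no prerequisites, so it is first.
(ii) and (vi) are both available; (ii) has the earlier label → (ii).
(iii) now also ready, so the ready set is {(iii), (vi)}; (iii) has the earlier label → (iii).
(vi) needed (v), now all done → (vi).
(i) and (iv) are both available; (i) has the earlier label → (i).
(iv) is the only step now ready → (iv).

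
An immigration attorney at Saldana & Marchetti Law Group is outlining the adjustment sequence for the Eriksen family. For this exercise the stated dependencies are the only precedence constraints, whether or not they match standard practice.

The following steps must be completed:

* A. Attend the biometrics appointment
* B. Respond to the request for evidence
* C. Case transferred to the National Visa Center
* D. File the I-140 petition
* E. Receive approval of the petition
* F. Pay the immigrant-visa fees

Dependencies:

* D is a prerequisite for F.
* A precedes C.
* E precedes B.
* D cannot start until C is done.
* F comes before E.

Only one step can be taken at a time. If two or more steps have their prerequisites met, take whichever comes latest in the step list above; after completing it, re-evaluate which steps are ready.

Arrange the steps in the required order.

A → C → D → F → E → B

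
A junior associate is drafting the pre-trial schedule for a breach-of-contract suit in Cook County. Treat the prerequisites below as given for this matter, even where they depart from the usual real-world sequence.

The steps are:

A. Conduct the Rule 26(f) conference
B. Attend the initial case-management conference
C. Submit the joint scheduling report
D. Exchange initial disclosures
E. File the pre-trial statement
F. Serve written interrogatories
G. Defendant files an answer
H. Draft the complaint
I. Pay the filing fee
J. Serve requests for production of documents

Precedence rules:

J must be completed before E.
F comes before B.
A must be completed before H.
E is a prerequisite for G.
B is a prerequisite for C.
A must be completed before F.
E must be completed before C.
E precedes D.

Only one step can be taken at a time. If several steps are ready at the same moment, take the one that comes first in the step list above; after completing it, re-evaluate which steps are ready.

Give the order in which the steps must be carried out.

Nothing is required for A, I and J. A is listed earlier → A first.
F and H now also ready, so the ready set is {F, H, I, J}; F is listed earlier → F.
B now also ready, so the ready set is {B, H, I, J}; B is listed earlier → B.
Ready: H, I and J. H is listed earlier → H.
Now I and J have their prerequisites met. I is listed earlier, so I next.
Next only J has its prerequisites met → J.
E needed J, now all done → E.
Ready: C, D and G. C is listed earlier → C.
D and G are both available; D is listed earlier → D.
That leaves G as the only ready step → G.

A, F, B, H, I, J, E, C, D, G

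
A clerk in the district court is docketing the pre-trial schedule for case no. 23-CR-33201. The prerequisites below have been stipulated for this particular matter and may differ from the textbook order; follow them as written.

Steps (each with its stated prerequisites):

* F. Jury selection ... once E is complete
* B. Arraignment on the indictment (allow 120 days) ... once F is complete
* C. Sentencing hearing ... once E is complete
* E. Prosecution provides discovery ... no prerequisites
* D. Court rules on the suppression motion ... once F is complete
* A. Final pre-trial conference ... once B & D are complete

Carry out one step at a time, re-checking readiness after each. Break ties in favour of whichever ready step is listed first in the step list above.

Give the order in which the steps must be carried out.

E → F → B → C → D → A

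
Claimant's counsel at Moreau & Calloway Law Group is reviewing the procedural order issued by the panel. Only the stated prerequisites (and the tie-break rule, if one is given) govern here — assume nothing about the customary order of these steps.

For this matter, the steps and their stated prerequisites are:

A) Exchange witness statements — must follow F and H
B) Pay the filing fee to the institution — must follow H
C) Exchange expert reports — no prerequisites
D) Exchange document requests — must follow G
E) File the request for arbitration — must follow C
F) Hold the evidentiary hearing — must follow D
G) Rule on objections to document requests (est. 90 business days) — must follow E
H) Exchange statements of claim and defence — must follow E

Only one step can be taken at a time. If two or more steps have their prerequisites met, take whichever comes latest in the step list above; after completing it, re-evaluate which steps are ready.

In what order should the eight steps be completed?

C E H G D F B A

C is the only step with nothing outstanding, so it goes first.
E needed C, now all done → E.
Now H and G have their prerequisites met. H is listed later, so H next.
B now also ready, so the ready set is {G, B}; G is listed later → G.
D now also ready, so the ready set is {D, B}; D is listed later → D.
F and B are both available; F is listed later → F.
A now also ready, so the ready set is {B, A}; B is listed later → B.
Next only A has its prerequisites met → A.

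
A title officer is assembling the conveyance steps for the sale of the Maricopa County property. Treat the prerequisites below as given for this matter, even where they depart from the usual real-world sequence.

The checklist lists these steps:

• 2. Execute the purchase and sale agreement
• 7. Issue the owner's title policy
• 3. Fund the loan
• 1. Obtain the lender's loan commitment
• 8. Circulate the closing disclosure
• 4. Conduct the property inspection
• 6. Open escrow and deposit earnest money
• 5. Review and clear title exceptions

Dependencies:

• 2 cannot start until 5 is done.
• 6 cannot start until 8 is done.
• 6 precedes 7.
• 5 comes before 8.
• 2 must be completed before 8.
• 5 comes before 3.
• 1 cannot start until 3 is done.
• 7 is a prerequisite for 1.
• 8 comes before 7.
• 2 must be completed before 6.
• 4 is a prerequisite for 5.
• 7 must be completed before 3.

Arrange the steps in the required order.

Only 4 has no prerequisites, so it is first.
That leaves 5 as the only ready step → 5.
2 is the only step now ready → 2.
8 needed 2 and 5, now all done → 8.
6 needed 2 and 8, now all done → 6.
Next only 7 has its prerequisites met → 7.
3 needed 7 and 5, now all done → 3.
1 needed 7 and 3, now all done → 1.

4 5 2 8 6 7 3 1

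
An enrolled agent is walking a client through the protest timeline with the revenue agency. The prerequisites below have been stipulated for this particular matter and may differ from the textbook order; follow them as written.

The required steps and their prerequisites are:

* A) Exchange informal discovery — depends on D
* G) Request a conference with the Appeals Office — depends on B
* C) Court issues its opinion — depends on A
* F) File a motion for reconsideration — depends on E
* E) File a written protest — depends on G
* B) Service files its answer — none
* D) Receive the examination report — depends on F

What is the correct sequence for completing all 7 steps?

B has no prerequisites → B first.
G is the only step now ready → G.
That leaves E as the only ready step → E.
F needed E, now all done → F.
Next only D has its prerequisites met → D.
A needed D, now all done → A.
That leaves C as the only ready step → C.

B, G, E, F, D, A, C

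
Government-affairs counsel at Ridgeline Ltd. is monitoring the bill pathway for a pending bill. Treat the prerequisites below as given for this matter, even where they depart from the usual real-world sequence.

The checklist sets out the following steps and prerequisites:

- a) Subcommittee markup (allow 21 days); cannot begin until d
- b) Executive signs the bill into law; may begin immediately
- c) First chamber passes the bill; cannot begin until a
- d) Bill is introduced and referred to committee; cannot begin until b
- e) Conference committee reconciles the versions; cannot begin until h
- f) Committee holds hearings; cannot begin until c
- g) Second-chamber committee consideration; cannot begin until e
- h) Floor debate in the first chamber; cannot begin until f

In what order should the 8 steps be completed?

Only b has no prerequisites, so it is first.
d needed b, now all done → d.
a needed d, now all done → a.
c is the only step now ready → c.
Next only f has its prerequisites met → f.
h needed f, now all done → h.
That leaves e as the only ready step → e.
g is the only step now ready → g.

b → d → a → c → f → h → e → g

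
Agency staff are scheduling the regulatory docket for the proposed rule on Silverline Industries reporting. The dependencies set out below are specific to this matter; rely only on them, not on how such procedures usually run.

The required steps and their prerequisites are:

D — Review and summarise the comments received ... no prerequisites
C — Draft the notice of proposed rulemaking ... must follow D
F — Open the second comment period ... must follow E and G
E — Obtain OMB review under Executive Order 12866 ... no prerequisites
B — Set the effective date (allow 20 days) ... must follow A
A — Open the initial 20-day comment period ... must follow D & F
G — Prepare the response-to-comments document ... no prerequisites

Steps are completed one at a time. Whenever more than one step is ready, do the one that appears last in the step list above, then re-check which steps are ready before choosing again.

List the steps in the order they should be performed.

G, E and D have no prerequisites; G is listed later, so G is first.
Now E and D have their prerequisites met. E is listed later, so E next.
Now F and D have their prerequisites met. F is listed later, so F next.
That leaves D as the only ready step → D.
Ready: A and C. A is listed later → A.
B and C are both available; B is listed later → B.
C needed D, now all done → C.

G, E, F, D, A, B, C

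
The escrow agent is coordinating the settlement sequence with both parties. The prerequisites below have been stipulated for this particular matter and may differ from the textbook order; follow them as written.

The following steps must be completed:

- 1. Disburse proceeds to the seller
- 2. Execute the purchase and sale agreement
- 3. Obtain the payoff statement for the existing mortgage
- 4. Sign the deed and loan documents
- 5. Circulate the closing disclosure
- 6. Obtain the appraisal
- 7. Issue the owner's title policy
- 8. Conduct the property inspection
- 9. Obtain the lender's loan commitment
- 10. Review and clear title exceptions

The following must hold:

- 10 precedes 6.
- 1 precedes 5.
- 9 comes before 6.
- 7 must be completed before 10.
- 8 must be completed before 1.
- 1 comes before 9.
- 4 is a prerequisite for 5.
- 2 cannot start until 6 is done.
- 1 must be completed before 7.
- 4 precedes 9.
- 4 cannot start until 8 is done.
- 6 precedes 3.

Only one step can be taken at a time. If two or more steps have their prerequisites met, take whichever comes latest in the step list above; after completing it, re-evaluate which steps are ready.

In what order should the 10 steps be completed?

8, 4, 1, 9, 7, 10, 6, 5, 3, 2

8 has no prerequisites → 8 first.
Now 4 and 1 have their prerequisites met. 4 is listed later, so 4 next.
1 needed 8, now all done → 1.
Ready: 9, 7 and 5. 9 is listed later → 9.
Now 7 and 5 have their prerequisites met. 7 is listed later, so 7 next.
10 and 5 are both available; 10 is listed later → 10.
6 now also ready, so the ready set is {6, 5}; 6 is listed later → 6.
Ready: 5, 3 and 2. 5 is listed later → 5.
3 and 2 are both available; 3 is listed later → 3.
2 is the only step now ready → 2.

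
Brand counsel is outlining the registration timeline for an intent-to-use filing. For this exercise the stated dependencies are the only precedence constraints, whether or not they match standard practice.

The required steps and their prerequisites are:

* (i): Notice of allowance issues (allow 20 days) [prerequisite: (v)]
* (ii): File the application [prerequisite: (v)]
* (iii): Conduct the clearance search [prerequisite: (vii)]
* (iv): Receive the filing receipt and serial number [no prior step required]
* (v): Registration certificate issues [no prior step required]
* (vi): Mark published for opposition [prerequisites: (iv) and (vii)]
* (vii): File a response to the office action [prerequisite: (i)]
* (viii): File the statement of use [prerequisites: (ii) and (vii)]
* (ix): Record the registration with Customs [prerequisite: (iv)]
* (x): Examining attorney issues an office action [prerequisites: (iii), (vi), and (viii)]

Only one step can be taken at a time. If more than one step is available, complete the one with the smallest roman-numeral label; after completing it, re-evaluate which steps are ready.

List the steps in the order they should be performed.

(iv), (v), (i), (ii), (vii), (iii), (vi), (viii), (ix), (x)

(iv) and (v) have no prerequisites; (iv) has the earlier label, so (iv) is first.
(ix) now also ready, so the ready set is {(v), (ix)}; (v) has the earlier label → (v).
(i) and (ii) now also ready, so the ready set is {(i), (ii), (ix)}; (i) has the earlier label → (i).
(vii) now also ready, so the ready set is {(ii), (vii), (ix)}; (ii) has the earlier label → (ii).
Now (vii) and (ix) have their prerequisites met. (vii) has the earlier label, so (vii) next.
(iii), (vi) and (viii) now also ready, so the ready set is {(iii), (vi), (viii), (ix)}; (iii) has the earlier label → (iii).
Now (vi), (viii) and (ix) have their prerequisites met. (vi) has the earlier label, so (vi) next.
(viii) and (ix) are both available; (viii) has the earlier label → (viii).
Now (ix) and (x) have their prerequisites met. (ix) has the earlier label, so (ix) next.
(x) needed (iii), (vi) and (viii), now all done → (x).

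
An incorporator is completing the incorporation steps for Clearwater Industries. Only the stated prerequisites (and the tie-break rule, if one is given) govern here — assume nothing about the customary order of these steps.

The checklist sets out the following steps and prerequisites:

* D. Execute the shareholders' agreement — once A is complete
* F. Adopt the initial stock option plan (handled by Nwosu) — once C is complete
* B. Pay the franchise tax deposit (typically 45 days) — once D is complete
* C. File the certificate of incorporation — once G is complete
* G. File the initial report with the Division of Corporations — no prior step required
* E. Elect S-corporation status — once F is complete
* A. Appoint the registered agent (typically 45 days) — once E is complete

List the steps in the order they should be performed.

Only G has no prerequisites, so it is first.
That leaves C as the only ready step → C.
That leaves F as the only ready step → F.
E is the only step now ready → E.
A is the only step now ready → A.
D needed A, now all done → D.
B needed D, now all done → B.

G → C → F → E → A → D → B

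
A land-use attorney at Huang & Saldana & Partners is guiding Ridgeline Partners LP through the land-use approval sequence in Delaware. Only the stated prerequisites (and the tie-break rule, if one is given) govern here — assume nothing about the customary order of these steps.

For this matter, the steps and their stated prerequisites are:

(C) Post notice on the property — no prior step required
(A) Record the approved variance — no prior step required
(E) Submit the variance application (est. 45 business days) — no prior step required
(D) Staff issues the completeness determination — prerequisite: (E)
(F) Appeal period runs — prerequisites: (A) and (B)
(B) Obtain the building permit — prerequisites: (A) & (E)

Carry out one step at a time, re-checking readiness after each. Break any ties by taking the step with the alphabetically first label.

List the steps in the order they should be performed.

(A), (C) and (E) have no prerequisites; (A) has the earlier label, so (A) is first.
(C) and (E) are both available; (C) has the earlier label → (C).
That leaves (E) as the only ready step → (E).
Ready: (B) and (D). (B) has the earlier label → (B).
Ready: (D) and (F). (D) has the earlier label → (D).
That leaves (F) as the only ready step → (F).

(A), (C), (E), (B), (D), (F)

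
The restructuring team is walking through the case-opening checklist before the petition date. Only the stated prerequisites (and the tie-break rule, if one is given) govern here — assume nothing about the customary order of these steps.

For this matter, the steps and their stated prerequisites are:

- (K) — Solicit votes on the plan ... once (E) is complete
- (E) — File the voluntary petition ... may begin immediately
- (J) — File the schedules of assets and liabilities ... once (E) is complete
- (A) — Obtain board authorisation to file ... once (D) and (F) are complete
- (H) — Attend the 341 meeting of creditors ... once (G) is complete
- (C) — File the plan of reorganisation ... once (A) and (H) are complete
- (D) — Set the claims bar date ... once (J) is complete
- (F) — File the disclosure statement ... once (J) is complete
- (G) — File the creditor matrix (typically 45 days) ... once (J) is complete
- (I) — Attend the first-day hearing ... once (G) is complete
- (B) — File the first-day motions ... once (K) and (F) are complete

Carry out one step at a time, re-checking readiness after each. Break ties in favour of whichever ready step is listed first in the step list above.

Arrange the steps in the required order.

(E), (K), (J), (D), (F), (A), (G), (H), (C), (I), (B)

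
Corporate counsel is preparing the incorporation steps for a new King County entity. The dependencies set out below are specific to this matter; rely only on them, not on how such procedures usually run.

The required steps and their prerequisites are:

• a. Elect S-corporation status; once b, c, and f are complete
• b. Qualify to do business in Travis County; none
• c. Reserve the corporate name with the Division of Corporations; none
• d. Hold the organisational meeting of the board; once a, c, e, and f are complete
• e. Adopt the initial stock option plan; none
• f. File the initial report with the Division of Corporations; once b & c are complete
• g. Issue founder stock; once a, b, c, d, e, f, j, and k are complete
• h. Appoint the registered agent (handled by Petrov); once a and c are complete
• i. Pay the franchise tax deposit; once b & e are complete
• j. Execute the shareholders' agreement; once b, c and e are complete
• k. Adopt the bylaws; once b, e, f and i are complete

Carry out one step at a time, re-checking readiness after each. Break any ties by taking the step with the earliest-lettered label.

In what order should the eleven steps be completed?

b, c, e, f, a, d, h, i, j, k, g

b, c and e have no prerequisites; b has the earlier label, so b is first.
Now c and e have their prerequisites met. c has the earlier label, so c next.
f now also ready, so the ready set is {e, f}; e has the earlier label → e.
i and j now also ready, so the ready set is {f, i, j}; f has the earlier label → f.
a now also ready, so the ready set is {a, i, j}; a has the earlier label → a.
d and h now also ready, so the ready set is {d, h, i, j}; d has the earlier label → d.
Now h, i and j have their prerequisites met. h has the earlier label, so h next.
Now i and j have their prerequisites met. i has the earlier label, so i next.
k now also ready, so the ready set is {j, k}; j has the earlier label → j.
k needed b, e, f and i, now all done → k.
g needed a, b, c, d, e, f, j and k, now all done → g.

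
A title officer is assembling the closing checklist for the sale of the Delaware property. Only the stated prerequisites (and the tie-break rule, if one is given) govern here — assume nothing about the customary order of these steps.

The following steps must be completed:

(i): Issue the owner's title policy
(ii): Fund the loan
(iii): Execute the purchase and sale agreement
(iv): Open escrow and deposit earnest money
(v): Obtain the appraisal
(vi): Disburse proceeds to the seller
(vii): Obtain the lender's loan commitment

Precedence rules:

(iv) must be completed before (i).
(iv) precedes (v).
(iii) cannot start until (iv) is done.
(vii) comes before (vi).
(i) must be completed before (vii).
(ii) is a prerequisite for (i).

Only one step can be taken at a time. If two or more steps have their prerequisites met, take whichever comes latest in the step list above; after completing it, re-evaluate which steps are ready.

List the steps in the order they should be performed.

(iv) (v) (iii) (ii) (i) (vii) (vi)

Nothing is required for (iv) and (ii). (iv) is listed later → (iv) first.
(v) and (iii) now also ready, so the ready set is {(v), (iii), (ii)}; (v) is listed later → (v).
(iii) and (ii) are both available; (iii) is listed later → (iii).
Next only (ii) has its prerequisites met → (ii).
(i) is the only step now ready → (i).
(vii) needed (i), now all done → (vii).
That leaves (vi) as the only ready step → (vi).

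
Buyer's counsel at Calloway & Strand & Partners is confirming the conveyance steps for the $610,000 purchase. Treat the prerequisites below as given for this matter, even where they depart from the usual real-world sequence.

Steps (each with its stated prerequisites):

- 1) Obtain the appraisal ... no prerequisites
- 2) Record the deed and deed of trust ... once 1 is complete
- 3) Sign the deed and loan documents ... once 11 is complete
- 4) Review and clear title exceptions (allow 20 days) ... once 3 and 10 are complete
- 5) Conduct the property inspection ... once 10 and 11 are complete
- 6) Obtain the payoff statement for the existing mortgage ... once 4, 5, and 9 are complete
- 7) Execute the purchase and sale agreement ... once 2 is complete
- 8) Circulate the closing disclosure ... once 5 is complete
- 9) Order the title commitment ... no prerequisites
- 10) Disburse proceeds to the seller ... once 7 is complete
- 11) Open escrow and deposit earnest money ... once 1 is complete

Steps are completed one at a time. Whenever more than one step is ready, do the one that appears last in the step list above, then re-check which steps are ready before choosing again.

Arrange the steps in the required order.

9 and 1 have no prerequisites; 9 is listed later, so 9 is first.
That leaves 1 as the only ready step → 1.
Ready: 11 and 2. 11 is listed later → 11.
3 now also ready, so the ready set is {3, 2}; 3 is listed later → 3.
2 needed 1, now all done → 2.
Next only 7 has its prerequisites met → 7.
Next only 10 has its prerequisites met → 10.
Now 5 and 4 have their prerequisites met. 5 is listed later, so 5 next.
8 and 4 are both available; 8 is listed later → 8.
4 needed 10 and 3, now all done → 4.
6 is the only step now ready → 6.

9, 1, 11, 3, 2, 7, 10, 5, 8, 4, 6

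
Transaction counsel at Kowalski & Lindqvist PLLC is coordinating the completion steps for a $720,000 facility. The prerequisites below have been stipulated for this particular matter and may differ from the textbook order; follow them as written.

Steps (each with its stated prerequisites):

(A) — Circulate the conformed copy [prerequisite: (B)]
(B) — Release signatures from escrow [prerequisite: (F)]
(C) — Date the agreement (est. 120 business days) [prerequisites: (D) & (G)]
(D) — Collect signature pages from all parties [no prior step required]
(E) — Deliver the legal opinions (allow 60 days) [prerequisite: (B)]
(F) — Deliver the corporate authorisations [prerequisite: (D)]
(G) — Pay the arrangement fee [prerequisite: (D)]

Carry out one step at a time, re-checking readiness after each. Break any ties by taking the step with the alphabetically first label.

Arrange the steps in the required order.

(D), (F), (B), (A), (E), (G), (C)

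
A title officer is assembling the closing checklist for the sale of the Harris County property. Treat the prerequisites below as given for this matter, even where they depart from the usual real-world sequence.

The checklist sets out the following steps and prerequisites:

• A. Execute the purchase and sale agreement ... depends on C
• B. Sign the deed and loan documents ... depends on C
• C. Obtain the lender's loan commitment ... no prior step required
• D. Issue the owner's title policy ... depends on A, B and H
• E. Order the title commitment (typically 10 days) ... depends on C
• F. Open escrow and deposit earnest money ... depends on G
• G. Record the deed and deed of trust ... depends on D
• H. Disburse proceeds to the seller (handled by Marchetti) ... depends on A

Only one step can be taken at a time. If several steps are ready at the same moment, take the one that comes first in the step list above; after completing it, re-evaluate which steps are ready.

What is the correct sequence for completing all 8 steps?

C → A → B → E → H → D → G → F

C has no prerequisites → C first.
A, B and E are all available; A is listed earlier → A.
H now also ready, so the ready set is {B, E, H}; B is listed earlier → B.
Ready: E and H. E is listed earlier → E.
H is the only step now ready → H.
D needed A, B and H, now all done → D.
G needed D, now all done → G.
Next only F has its prerequisites met → F.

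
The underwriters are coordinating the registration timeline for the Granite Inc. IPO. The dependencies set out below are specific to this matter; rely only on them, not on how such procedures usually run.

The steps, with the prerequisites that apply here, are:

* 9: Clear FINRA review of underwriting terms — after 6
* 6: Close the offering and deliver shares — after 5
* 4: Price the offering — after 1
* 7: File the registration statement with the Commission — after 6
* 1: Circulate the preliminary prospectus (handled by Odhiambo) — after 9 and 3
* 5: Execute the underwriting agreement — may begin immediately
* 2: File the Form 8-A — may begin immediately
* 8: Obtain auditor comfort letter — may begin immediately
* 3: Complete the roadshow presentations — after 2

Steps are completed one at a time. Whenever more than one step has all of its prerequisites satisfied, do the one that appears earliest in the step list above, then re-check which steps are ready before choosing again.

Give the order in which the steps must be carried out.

5 6 9 7 2 8 3 1 4

Nothing is required for 5, 2 and 8. 5 is listed earlier → 5 first.
Ready: 6, 2 and 8. 6 is listed earlier → 6.
9, 7, 2 and 8 are all available; 9 is listed earlier → 9.
7, 2 and 8 are all available; 7 is listed earlier → 7.
Now 2 and 8 have their prerequisites met. 2 is listed earlier, so 2 next.
3 now also ready, so the ready set is {8, 3}; 8 is listed earlier → 8.
That leaves 3 as the only ready step → 3.
1 needed 9 and 3, now all done → 1.
4 needed 1, now all done → 4.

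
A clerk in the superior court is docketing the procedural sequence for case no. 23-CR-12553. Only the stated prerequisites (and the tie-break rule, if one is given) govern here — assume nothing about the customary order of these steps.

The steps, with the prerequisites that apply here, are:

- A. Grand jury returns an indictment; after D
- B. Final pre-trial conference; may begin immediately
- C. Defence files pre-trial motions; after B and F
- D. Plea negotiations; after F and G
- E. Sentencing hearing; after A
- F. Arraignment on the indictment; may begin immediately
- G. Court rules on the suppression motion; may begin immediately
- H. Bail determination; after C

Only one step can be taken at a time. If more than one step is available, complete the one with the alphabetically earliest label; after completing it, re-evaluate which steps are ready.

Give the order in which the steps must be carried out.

B → F → C → G → D → A → E → H

B, F and G have no prerequisites; B has the earlier label, so B is first.
Now F and G have their prerequisites met. F has the earlier label, so F next.
Now C and G have their prerequisites met. C has the earlier label, so C next.
H now also ready, so the ready set is {G, H}; G has the earlier label → G.
Ready: D and H. D has the earlier label → D.
A now also ready, so the ready set is {A, H}; A has the earlier label → A.
Now E and H have their prerequisites met. E has the earlier label, so E next.
H needed C, now all done → H.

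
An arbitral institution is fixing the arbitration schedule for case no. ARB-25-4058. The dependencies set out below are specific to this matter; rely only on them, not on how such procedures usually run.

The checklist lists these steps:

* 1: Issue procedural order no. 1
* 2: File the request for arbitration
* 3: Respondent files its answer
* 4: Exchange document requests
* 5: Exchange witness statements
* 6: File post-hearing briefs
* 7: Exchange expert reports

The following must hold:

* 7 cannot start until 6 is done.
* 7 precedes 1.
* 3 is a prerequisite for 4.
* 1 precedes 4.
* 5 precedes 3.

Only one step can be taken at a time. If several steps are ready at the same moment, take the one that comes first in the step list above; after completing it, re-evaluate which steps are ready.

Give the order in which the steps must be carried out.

2 5 3 6 7 1 4

Nothing is required for 2, 5 and 6. 2 is listed earlier → 2 first.
5 and 6 are both available; 5 is listed earlier → 5.
3 and 6 are both available; 3 is listed earlier → 3.
6 is the only step now ready → 6.
7 is the only step now ready → 7.
Next only 1 has its prerequisites met → 1.
4 needed 1 and 3, now all done → 4.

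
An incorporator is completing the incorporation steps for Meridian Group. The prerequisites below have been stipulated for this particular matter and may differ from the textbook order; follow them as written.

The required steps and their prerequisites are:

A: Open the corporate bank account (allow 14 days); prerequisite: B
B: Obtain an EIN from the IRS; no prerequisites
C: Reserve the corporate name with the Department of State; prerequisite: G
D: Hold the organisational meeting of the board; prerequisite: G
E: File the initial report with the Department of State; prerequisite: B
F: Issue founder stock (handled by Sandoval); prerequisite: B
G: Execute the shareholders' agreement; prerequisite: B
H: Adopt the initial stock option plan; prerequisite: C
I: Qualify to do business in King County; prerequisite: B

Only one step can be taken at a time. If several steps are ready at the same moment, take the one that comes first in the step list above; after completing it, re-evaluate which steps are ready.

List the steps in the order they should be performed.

B → A → E → F → G → C → D → H → I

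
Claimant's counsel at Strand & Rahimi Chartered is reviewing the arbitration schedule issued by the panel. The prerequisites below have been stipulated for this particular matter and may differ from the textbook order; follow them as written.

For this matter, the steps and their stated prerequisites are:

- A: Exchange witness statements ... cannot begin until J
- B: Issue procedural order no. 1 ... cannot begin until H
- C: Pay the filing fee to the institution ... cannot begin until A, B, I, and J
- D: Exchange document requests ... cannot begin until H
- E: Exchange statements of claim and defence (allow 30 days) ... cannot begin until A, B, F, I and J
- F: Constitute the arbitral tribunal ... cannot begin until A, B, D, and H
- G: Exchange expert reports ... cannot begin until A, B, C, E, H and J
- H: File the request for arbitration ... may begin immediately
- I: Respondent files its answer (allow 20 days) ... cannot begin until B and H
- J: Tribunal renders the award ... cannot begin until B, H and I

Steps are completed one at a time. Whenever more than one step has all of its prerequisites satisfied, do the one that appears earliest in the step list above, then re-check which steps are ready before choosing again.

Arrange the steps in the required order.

H, B, D, I, J, A, C, F, E, G

H has no prerequisites → H first.
B and D are both available; B is listed earlier → B.
I now also ready, so the ready set is {D, I}; D is listed earlier → D.
I needed B and H, now all done → I.
J needed B, H and I, now all done → J.
Next only A has its prerequisites met → A.
Ready: C and F. C is listed earlier → C.
F needed A, B, D and H, now all done → F.
Next only E has its prerequisites met → E.
Next only G has its prerequisites met → G.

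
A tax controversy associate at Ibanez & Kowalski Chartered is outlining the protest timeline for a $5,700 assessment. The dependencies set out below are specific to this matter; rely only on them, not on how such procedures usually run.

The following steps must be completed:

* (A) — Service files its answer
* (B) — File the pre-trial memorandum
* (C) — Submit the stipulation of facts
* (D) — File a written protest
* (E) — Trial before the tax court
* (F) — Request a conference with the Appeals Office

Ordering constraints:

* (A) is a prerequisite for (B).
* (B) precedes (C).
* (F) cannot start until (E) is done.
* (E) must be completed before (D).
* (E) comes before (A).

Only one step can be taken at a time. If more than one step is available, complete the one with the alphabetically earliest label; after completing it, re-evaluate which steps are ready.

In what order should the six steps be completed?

(E) → (A) → (B) → (C) → (D) → (F)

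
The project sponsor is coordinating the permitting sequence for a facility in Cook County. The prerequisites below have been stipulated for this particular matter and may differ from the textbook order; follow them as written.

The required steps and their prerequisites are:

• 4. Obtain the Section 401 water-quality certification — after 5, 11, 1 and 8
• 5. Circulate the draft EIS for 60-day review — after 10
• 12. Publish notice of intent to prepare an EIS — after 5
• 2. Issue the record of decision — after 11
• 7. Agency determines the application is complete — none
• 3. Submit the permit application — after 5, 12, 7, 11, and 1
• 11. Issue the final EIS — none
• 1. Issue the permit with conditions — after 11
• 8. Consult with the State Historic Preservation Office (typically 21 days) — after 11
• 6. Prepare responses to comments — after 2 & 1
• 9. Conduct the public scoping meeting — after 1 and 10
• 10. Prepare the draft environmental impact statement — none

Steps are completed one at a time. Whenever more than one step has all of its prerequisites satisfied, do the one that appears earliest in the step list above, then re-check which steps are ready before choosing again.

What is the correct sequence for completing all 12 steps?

7, 11 and 10 have no prerequisites; 7 is listed earlier, so 7 is first.
Now 11 and 10 have their prerequisites met. 11 is listed earlier, so 11 next.
2, 1, 8 and 10 are all available; 2 is listed earlier → 2.
Now 1, 8 and 10 have their prerequisites met. 1 is listed earlier, so 1 next.
6 now also ready, so the ready set is {8, 6, 10}; 8 is listed earlier → 8.
Now 6 and 10 have their prerequisites met. 6 is listed earlier, so 6 next.
10 is the only step now ready → 10.
5 and 9 are both available; 5 is listed earlier → 5.
4, 12 and 9 are all available; 4 is listed earlier → 4.
Now 12 and 9 have their prerequisites met. 12 is listed earlier, so 12 next.
3 and 9 are both available; 3 is listed earlier → 3.
9 needed 1 and 10, now all done → 9.

7, 11, 2, 1, 8, 6, 10, 5, 4, 12, 3, 9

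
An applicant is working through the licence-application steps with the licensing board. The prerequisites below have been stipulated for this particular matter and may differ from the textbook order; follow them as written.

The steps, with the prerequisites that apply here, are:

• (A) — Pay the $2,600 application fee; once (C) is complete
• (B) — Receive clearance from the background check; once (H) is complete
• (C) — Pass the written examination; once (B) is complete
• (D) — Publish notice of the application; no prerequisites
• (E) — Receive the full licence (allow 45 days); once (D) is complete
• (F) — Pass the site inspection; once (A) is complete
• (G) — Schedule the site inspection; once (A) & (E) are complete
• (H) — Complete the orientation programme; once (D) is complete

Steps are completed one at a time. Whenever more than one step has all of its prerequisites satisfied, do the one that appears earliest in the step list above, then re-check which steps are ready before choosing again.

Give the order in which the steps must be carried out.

(D) (E) (H) (B) (C) (A) (F) (G)

Only (D) has no prerequisites, so it is first.
(E) and (H) are both available; (E) is listed earlier → (E).
(H) is the only step now ready → (H).
(B) needed (H), now all done → (B).
(C) needed (B), now all done → (C).
That leaves (A) as the only ready step → (A).
Now (F) and (G) have their prerequisites met. (F) is listed earlier, so (F) next.
(G) needed (A) and (E), now all done → (G).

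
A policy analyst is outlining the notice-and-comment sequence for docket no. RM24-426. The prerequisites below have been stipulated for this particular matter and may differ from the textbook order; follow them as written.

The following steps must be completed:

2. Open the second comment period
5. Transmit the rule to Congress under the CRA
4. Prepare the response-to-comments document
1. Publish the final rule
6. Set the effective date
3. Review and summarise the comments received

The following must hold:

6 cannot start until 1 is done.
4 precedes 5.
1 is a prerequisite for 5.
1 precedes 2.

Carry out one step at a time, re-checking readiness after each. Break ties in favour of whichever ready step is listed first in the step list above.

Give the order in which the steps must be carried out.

4, 1, 2, 5, 6, 3

4, 1 and 3 have no prerequisites; 4 is listed earlier, so 4 is first.
Ready: 1 and 3. 1 is listed earlier → 1.
Ready: 2, 5, 6 and 3. 2 is listed earlier → 2.
Now 5, 6 and 3 have their prerequisites met. 5 is listed earlier, so 5 next.
Ready: 6 and 3. 6 is listed earlier → 6.
That leaves 3 as the only ready step → 3.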